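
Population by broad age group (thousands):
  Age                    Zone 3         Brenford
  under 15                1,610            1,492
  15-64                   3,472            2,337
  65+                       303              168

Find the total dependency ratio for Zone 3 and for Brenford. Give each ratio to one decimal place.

Zone 3: 55.1
Brenford: 71.0

Zone 3: (1,610 + 303) / 3,472 × 100 = 1,913 / 3,472 × 100 = 55.1
Brenford: (1,492 + 168) / 2,337 × 100 = 1,660 / 2,337 × 100 = 71.0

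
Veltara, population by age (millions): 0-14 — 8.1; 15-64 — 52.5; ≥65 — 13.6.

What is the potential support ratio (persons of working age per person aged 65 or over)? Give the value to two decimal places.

Potential support ratio: 3.86

Potential support ratio = 52.5 / 13.6 = 3.86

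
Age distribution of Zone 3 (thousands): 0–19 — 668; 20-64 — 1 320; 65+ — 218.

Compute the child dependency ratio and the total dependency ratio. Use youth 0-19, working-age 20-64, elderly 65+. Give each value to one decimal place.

Youth dependency ratio = 668 / 1 320 × 100 = 50.6
Total dependency ratio = (668 + 218) / 1 320 × 100 = 886 / 1 320 × 100 = 67.1

Youth dependency ratio: 50.6
Total dependency ratio: 67.1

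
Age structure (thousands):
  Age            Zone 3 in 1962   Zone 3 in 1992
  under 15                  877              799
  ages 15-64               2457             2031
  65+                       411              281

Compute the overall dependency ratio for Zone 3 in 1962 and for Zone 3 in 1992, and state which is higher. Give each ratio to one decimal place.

Zone 3 in 1962: 52.4
Zone 3 in 1992: 53.2
Higher: Zone 3 in 1992

Zone 3 in 1962: (877 + 411) / 2457 × 100 = 1288 / 2457 × 100 = 52.4
Zone 3 in 1992: (799 + 281) / 2031 × 100 = 1080 / 2031 × 100 = 53.2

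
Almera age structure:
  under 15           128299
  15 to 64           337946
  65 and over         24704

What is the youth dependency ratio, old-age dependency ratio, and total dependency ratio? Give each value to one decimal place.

Youth dependency ratio: 38.0
Old-age dependency ratio: 7.3
Total dependency ratio: 45.3

Youth dependency ratio = 128299 / 337946 × 100 = 38.0
Old-age dependency ratio = 24704 / 337946 × 100 = 7.3
Total dependency ratio = (128299 + 24704) / 337946 × 100 = 153003 / 337946 × 100 = 45.3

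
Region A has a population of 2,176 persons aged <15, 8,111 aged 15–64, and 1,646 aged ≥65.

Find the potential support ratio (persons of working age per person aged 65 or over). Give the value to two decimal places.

Potential support ratio: 4.93

Potential support ratio = 8,111 / 1,646 = 4.93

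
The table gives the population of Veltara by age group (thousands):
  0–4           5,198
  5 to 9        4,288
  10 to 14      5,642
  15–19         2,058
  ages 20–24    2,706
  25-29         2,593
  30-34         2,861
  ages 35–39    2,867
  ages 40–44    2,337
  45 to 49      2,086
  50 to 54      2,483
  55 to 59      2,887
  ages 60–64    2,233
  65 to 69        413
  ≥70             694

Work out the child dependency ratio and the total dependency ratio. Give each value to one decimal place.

0–14: 5,198 + 4,288 + 5,642 = 15,128
15–64: 2,058 + 2,706 + 2,593 + 2,861 + 2,867 + 2,337 + 2,086 + 2,483 + 2,887 + 2,233 = 25,111
65+: 413 + 694 = 1,107
Youth dependency ratio = 15,128 / 25,111 × 100 = 60.2
Total dependency ratio = (15,128 + 1,107) / 25,111 × 100 = 16,235 / 25,111 × 100 = 64.7

Youth dependency ratio: 60.2
Total dependency ratio: 64.7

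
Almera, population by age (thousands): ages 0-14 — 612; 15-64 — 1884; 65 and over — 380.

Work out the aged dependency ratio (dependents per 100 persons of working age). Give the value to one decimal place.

Old-age dependency ratio = 380 / 1884 × 100 = 20.2

Old-age dependency ratio: 20.2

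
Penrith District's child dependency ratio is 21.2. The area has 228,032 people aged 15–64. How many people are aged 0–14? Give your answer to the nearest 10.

Youth dependency ratio = youth / working-age × 100
21.2 = Y / 228,032 × 100
⇒ 48,340

Aged 0–14: 48,340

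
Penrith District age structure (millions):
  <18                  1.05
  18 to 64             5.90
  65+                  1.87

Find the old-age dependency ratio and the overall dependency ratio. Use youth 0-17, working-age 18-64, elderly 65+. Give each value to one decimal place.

Old-age dependency ratio = 1.87 / 5.90 × 100 = 31.7
Total dependency ratio = (1.05 + 1.87) / 5.90 × 100 = 2.92 / 5.90 × 100 = 49.5

Old-age dependency ratio: 31.7
Total dependency ratio: 49.5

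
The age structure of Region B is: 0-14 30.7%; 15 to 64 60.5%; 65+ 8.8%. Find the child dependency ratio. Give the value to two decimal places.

Youth dependency ratio = 30.7 / 60.5 × 100 = 50.74

Youth dependency ratio: 50.74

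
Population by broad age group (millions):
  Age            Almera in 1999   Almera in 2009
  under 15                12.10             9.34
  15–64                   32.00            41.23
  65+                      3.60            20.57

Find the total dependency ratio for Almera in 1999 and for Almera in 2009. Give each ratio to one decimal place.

Almera in 1999: (12.10 + 3.60) / 32.00 × 100 = 15.70 / 32.00 × 100 = 49.1
Almera in 2009: (9.34 + 20.57) / 41.23 × 100 = 29.91 / 41.23 × 100 = 72.5

Almera in 1999: 49.1
Almera in 2009: 72.5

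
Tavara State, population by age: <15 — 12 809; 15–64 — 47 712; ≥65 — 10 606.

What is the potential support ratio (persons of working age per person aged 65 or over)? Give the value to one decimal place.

Potential support ratio = 47 712 / 10 606 = 4.5

Potential support ratio: 4.5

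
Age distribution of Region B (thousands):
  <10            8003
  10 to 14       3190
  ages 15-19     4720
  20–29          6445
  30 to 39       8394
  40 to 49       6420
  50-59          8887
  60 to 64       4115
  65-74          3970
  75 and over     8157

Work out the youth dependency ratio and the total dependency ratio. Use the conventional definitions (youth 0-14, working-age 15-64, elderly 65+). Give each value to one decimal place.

0–14: 8003 + 3190 = 11193
15–64: 4720 + 6445 + 8394 + 6420 + 8887 + 4115 = 38981
65+: 3970 + 8157 = 12127
Youth dependency ratio = 11193 / 38981 × 100 = 28.7
Total dependency ratio = (11193 + 12127) / 38981 × 100 = 23320 / 38981 × 100 = 59.8

Youth dependency ratio: 28.7
Total dependency ratio: 59.8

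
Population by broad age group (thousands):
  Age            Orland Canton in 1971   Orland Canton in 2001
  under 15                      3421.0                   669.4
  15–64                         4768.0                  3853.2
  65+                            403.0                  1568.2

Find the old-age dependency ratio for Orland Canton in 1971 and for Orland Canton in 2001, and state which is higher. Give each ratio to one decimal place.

Orland Canton in 1971: 403.0 / 4768.0 × 100 = 8.5
Orland Canton in 2001: 1568.2 / 3853.2 × 100 = 40.7

Orland Canton in 1971: 8.5
Orland Canton in 2001: 40.7
Higher: Orland Canton in 2001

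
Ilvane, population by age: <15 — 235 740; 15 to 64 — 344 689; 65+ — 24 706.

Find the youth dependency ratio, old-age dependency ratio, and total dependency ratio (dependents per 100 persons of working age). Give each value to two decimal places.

Youth dependency ratio = 235 740 / 344 689 × 100 = 68.39
Old-age dependency ratio = 24 706 / 344 689 × 100 = 7.17
Total dependency ratio = (235 740 + 24 706) / 344 689 × 100 = 260 446 / 344 689 × 100 = 75.56

Youth dependency ratio: 68.39
Old-age dependency ratio: 7.17
Total dependency ratio: 75.56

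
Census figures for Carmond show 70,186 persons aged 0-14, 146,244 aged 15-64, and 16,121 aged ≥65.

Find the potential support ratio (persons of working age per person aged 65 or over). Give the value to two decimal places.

Potential support ratio: 9.07

Potential support ratio = 146,244 / 16,121 = 9.07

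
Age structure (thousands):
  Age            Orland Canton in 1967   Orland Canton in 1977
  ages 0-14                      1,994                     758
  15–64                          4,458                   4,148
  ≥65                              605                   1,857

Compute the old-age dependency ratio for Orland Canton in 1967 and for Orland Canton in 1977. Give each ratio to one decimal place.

Orland Canton in 1967: 605 / 4,458 × 100 = 13.6
Orland Canton in 1977: 1,857 / 4,148 × 100 = 44.8

Orland Canton in 1967: 13.6
Orland Canton in 1977: 44.8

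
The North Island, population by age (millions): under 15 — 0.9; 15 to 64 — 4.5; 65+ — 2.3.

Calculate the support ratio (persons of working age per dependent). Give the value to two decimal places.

Support ratio = 4.5 / (0.9 + 2.3) = 4.5 / 3.2 = 1.41

Support ratio: 1.41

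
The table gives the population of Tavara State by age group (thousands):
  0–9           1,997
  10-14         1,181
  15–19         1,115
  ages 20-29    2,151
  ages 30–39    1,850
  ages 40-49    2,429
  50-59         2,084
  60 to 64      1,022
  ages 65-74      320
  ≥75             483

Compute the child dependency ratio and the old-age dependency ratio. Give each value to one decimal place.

Youth dependency ratio: 29.8
Old-age dependency ratio: 7.5

0–14: 1,997 + 1,181 = 3,178
15–64: 1,115 + 2,151 + 1,850 + 2,429 + 2,084 + 1,022 = 10,651
65+: 320 + 483 = 803
Youth dependency ratio = 3,178 / 10,651 × 100 = 29.8
Old-age dependency ratio = 803 / 10,651 × 100 = 7.5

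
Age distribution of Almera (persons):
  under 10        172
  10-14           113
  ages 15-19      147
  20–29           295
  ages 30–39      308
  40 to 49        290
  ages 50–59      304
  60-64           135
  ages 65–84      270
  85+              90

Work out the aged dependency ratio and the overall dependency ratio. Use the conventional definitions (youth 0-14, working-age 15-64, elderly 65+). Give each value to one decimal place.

0–14: 172 + 113 = 285
15–64: 147 + 295 + 308 + 290 + 304 + 135 = 1,479
65+: 270 + 90 = 360
Old-age dependency ratio = 360 / 1,479 × 100 = 24.3
Total dependency ratio = (285 + 360) / 1,479 × 100 = 645 / 1,479 × 100 = 43.6

Old-age dependency ratio: 24.3
Total dependency ratio: 43.6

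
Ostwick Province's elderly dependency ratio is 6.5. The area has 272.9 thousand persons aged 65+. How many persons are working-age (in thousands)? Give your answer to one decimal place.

Old-age dependency ratio = elderly / working-age × 100
6.5 = 272.9 / W × 100
⇒ 4 198.5

Working-age: 4 198.5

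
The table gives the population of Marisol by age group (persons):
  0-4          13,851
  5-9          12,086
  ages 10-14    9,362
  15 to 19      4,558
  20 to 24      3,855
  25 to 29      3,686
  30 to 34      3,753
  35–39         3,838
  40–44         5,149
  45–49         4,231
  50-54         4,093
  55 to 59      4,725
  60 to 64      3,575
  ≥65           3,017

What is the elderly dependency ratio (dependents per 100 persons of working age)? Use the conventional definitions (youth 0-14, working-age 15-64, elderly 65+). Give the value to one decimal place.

0–14: 13,851 + 12,086 + 9,362 = 35,299
15–64: 4,558 + 3,855 + 3,686 + 3,753 + 3,838 + 5,149 + 4,231 + 4,093 + 4,725 + 3,575 = 41,463
65+: 3,017
Old-age dependency ratio = 3,017 / 41,463 × 100 = 7.3

Old-age dependency ratio: 7.3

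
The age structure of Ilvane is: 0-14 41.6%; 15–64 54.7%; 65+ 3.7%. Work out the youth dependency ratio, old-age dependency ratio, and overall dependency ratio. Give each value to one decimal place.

Youth dependency ratio = 41.6 / 54.7 × 100 = 76.1
Old-age dependency ratio = 3.7 / 54.7 × 100 = 6.8
Total dependency ratio = (41.6 + 3.7) / 54.7 × 100 = 45.3 / 54.7 × 100 = 82.8

Youth dependency ratio: 76.1
Old-age dependency ratio: 6.8
Total dependency ratio: 82.8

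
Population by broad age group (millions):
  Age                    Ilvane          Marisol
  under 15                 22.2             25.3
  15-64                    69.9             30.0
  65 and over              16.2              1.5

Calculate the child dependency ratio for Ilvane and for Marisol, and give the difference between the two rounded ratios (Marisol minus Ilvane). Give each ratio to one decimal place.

Ilvane: 22.2 / 69.9 × 100 = 31.8
Marisol: 25.3 / 30.0 × 100 = 84.3

Ilvane: 31.8
Marisol: 84.3
Difference: +52.5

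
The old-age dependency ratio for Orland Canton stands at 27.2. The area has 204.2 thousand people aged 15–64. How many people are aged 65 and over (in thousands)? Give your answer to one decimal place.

Aged 65 and over: 55.5

Old-age dependency ratio = elderly / working-age × 100
27.2 = E / 204.2 × 100
⇒ 55.5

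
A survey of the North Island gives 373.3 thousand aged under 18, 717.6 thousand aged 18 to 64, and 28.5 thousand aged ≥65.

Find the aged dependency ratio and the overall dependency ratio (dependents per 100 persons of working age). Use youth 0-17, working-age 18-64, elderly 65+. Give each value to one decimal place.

Old-age dependency ratio: 4.0
Total dependency ratio: 56.0

Old-age dependency ratio = 28.5 / 717.6 × 100 = 4.0
Total dependency ratio = (373.3 + 28.5) / 717.6 × 100 = 401.8 / 717.6 × 100 = 56.0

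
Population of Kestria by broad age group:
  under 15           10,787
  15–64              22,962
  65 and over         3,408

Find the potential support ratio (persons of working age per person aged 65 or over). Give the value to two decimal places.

Potential support ratio: 6.74

Potential support ratio = 22,962 / 3,408 = 6.74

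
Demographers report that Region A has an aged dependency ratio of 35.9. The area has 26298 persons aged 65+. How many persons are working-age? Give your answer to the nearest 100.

Working-age: 73300

Old-age dependency ratio = elderly / working-age × 100
35.9 = 26298 / W × 100
⇒ 73300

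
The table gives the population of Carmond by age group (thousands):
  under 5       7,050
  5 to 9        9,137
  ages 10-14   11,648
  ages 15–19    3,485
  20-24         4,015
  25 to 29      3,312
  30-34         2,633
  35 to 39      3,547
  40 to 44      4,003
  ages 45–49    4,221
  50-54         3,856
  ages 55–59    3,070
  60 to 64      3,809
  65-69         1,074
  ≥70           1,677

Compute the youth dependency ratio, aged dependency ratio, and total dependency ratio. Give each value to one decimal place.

Youth dependency ratio: 77.4
Old-age dependency ratio: 7.7
Total dependency ratio: 85.1

0–14: 7,050 + 9,137 + 11,648 = 27,835
15–64: 3,485 + 4,015 + 3,312 + 2,633 + 3,547 + 4,003 + 4,221 + 3,856 + 3,070 + 3,809 = 35,951
65+: 1,074 + 1,677 = 2,751
Youth dependency ratio = 27,835 / 35,951 × 100 = 77.4
Old-age dependency ratio = 2,751 / 35,951 × 100 = 7.7
Total dependency ratio = (27,835 + 2,751) / 35,951 × 100 = 30,586 / 35,951 × 100 = 85.1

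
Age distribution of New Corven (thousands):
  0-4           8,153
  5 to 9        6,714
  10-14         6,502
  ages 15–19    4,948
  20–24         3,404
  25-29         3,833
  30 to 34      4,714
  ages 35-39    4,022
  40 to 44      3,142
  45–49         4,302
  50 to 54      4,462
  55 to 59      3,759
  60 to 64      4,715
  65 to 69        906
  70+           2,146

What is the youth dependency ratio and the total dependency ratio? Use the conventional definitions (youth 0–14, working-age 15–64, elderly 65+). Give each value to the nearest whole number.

0–14: 8,153 + 6,714 + 6,502 = 21,369
15–64: 4,948 + 3,404 + 3,833 + 4,714 + 4,022 + 3,142 + 4,302 + 4,462 + 3,759 + 4,715 = 41,301
65+: 906 + 2,146 = 3,052
Youth dependency ratio = 21,369 / 41,301 × 100 = 52
Total dependency ratio = (21,369 + 3,052) / 41,301 × 100 = 24,421 / 41,301 × 100 = 59

Youth dependency ratio: 52
Total dependency ratio: 59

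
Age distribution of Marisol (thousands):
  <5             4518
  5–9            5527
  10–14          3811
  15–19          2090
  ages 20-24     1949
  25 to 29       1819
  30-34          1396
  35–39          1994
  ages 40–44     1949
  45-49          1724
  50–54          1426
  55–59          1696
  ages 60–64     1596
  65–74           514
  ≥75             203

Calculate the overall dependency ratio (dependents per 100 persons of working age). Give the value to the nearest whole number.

0–14: 4518 + 5527 + 3811 = 13856
15–64: 2090 + 1949 + 1819 + 1396 + 1994 + 1949 + 1724 + 1426 + 1696 + 1596 = 17639
65+: 514 + 203 = 717
Total dependency ratio = (13856 + 717) / 17639 × 100 = 14573 / 17639 × 100 = 83

Total dependency ratio: 83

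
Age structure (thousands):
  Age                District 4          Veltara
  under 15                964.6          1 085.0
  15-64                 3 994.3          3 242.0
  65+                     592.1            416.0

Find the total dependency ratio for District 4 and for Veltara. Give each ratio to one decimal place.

District 4: (964.6 + 592.1) / 3 994.3 × 100 = 1 556.7 / 3 994.3 × 100 = 39.0
Veltara: (1 085.0 + 416.0) / 3 242.0 × 100 = 1 501.0 / 3 242.0 × 100 = 46.3

District 4: 39.0
Veltara: 46.3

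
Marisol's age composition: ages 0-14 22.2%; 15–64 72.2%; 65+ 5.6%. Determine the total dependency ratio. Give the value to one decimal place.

Total dependency ratio = (22.2 + 5.6) / 72.2 × 100 = 27.8 / 72.2 × 100 = 38.5

Total dependency ratio: 38.5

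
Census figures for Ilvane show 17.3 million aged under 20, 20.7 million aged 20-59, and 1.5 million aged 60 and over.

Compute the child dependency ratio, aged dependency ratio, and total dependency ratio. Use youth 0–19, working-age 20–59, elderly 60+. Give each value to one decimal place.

Youth dependency ratio: 83.6
Old-age dependency ratio: 7.2
Total dependency ratio: 90.8

Youth dependency ratio = 17.3 / 20.7 × 100 = 83.6
Old-age dependency ratio = 1.5 / 20.7 × 100 = 7.2
Total dependency ratio = (17.3 + 1.5) / 20.7 × 100 = 18.8 / 20.7 × 100 = 90.8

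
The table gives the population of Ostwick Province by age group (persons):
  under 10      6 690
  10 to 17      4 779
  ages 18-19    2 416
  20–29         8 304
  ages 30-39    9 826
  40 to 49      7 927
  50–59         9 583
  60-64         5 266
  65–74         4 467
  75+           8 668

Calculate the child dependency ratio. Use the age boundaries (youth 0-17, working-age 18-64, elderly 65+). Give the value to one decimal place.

0–17: 6 690 + 4 779 = 11 469
18–64: 2 416 + 8 304 + 9 826 + 7 927 + 9 583 + 5 266 = 43 322
65+: 4 467 + 8 668 = 13 135
Youth dependency ratio = 11 469 / 43 322 × 100 = 26.5

Youth dependency ratio: 26.5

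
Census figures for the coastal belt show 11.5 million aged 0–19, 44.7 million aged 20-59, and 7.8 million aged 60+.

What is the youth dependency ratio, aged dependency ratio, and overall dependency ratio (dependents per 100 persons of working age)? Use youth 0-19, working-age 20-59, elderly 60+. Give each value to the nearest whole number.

Youth dependency ratio = 11.5 / 44.7 × 100 = 26
Old-age dependency ratio = 7.8 / 44.7 × 100 = 17
Total dependency ratio = (11.5 + 7.8) / 44.7 × 100 = 19.3 / 44.7 × 100 = 43

Youth dependency ratio: 26
Old-age dependency ratio: 17
Total dependency ratio: 43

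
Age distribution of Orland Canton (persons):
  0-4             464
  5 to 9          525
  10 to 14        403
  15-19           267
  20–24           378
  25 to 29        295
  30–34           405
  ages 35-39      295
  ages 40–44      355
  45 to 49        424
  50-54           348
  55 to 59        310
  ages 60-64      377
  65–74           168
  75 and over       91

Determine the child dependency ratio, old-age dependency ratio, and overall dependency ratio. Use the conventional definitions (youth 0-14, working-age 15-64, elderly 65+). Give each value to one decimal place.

0–14: 464 + 525 + 403 = 1 392
15–64: 267 + 378 + 295 + 405 + 295 + 355 + 424 + 348 + 310 + 377 = 3 454
65+: 168 + 91 = 259
Youth dependency ratio = 1 392 / 3 454 × 100 = 40.3
Old-age dependency ratio = 259 / 3 454 × 100 = 7.5
Total dependency ratio = (1 392 + 259) / 3 454 × 100 = 1 651 / 3 454 × 100 = 47.8

Youth dependency ratio: 40.3
Old-age dependency ratio: 7.5
Total dependency ratio: 47.8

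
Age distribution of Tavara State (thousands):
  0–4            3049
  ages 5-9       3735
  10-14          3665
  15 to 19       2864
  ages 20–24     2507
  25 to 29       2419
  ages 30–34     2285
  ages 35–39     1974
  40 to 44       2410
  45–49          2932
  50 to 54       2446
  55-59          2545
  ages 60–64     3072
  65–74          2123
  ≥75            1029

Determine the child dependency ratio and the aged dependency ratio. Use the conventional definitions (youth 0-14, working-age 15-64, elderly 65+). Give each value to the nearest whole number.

Youth dependency ratio: 41
Old-age dependency ratio: 12

0–14: 3049 + 3735 + 3665 = 10449
15–64: 2864 + 2507 + 2419 + 2285 + 1974 + 2410 + 2932 + 2446 + 2545 + 3072 = 25454
65+: 2123 + 1029 = 3152
Youth dependency ratio = 10449 / 25454 × 100 = 41
Old-age dependency ratio = 3152 / 25454 × 100 = 12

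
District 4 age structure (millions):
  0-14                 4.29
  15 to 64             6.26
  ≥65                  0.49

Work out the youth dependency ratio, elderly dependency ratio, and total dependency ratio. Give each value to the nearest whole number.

Youth dependency ratio = 4.29 / 6.26 × 100 = 69
Old-age dependency ratio = 0.49 / 6.26 × 100 = 8
Total dependency ratio = (4.29 + 0.49) / 6.26 × 100 = 4.78 / 6.26 × 100 = 76

Youth dependency ratio: 69
Old-age dependency ratio: 8
Total dependency ratio: 76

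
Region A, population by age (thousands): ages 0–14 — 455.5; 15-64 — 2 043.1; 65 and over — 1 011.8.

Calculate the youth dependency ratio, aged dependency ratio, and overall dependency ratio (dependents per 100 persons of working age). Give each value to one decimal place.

Youth dependency ratio: 22.3
Old-age dependency ratio: 49.5
Total dependency ratio: 71.8

Youth dependency ratio = 455.5 / 2 043.1 × 100 = 22.3
Old-age dependency ratio = 1 011.8 / 2 043.1 × 100 = 49.5
Total dependency ratio = (455.5 + 1 011.8) / 2 043.1 × 100 = 1 467.3 / 2 043.1 × 100 = 71.8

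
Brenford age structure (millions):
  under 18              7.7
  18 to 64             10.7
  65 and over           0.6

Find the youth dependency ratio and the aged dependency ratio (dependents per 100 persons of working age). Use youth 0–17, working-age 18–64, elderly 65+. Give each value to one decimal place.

Youth dependency ratio = 7.7 / 10.7 × 100 = 72.0
Old-age dependency ratio = 0.6 / 10.7 × 100 = 5.6

Youth dependency ratio: 72.0
Old-age dependency ratio: 5.6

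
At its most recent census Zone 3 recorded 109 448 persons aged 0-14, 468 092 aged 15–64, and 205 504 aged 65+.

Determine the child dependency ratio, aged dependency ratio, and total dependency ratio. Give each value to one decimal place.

Youth dependency ratio: 23.4
Old-age dependency ratio: 43.9
Total dependency ratio: 67.3

Youth dependency ratio = 109 448 / 468 092 × 100 = 23.4
Old-age dependency ratio = 205 504 / 468 092 × 100 = 43.9
Total dependency ratio = (109 448 + 205 504) / 468 092 × 100 = 314 952 / 468 092 × 100 = 67.3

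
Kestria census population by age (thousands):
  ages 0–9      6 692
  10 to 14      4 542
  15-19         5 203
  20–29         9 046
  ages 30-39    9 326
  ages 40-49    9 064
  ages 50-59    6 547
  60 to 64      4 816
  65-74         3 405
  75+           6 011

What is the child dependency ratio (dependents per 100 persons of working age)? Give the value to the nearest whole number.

Youth dependency ratio: 26

0–14: 6 692 + 4 542 = 11 234
15–64: 5 203 + 9 046 + 9 326 + 9 064 + 6 547 + 4 816 = 44 002
65+: 3 405 + 6 011 = 9 416
Youth dependency ratio = 11 234 / 44 002 × 100 = 26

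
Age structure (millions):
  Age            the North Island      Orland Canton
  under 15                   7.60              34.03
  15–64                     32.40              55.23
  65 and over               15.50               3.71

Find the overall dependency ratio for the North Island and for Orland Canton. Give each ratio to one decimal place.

the North Island: 71.3
Orland Canton: 68.3

the North Island: (7.60 + 15.50) / 32.40 × 100 = 23.10 / 32.40 × 100 = 71.3
Orland Canton: (34.03 + 3.71) / 55.23 × 100 = 37.74 / 55.23 × 100 = 68.3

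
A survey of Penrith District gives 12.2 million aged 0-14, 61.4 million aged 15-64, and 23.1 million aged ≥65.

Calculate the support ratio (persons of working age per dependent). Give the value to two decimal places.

Support ratio: 1.74

Support ratio = 61.4 / (12.2 + 23.1) = 61.4 / 35.3 = 1.74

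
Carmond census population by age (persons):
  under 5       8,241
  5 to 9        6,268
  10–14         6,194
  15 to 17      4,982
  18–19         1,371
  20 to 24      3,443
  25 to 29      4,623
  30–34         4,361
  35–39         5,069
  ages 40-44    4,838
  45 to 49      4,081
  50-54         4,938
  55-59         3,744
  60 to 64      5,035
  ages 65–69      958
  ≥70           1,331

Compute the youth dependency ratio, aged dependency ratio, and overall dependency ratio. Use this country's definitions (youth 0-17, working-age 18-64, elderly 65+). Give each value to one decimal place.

Youth dependency ratio: 61.9
Old-age dependency ratio: 5.5
Total dependency ratio: 67.4

0–17: 8,241 + 6,268 + 6,194 + 4,982 = 25,685
18–64: 1,371 + 3,443 + 4,623 + 4,361 + 5,069 + 4,838 + 4,081 + 4,938 + 3,744 + 5,035 = 41,503
65+: 958 + 1,331 = 2,289
Youth dependency ratio = 25,685 / 41,503 × 100 = 61.9
Old-age dependency ratio = 2,289 / 41,503 × 100 = 5.5
Total dependency ratio = (25,685 + 2,289) / 41,503 × 100 = 27,974 / 41,503 × 100 = 67.4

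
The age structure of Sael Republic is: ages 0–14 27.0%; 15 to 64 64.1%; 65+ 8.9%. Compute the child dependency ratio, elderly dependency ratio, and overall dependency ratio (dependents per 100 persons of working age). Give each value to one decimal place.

Youth dependency ratio: 42.1
Old-age dependency ratio: 13.9
Total dependency ratio: 56.0

Youth dependency ratio = 27.0 / 64.1 × 100 = 42.1
Old-age dependency ratio = 8.9 / 64.1 × 100 = 13.9
Total dependency ratio = (27.0 + 8.9) / 64.1 × 100 = 35.9 / 64.1 × 100 = 56.0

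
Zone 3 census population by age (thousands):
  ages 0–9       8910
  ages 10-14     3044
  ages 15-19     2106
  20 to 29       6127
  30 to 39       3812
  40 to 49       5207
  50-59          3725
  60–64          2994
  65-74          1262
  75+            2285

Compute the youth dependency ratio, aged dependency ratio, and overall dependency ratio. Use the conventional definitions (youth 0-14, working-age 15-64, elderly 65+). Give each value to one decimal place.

0–14: 8910 + 3044 = 11954
15–64: 2106 + 6127 + 3812 + 5207 + 3725 + 2994 = 23971
65+: 1262 + 2285 = 3547
Youth dependency ratio = 11954 / 23971 × 100 = 49.9
Old-age dependency ratio = 3547 / 23971 × 100 = 14.8
Total dependency ratio = (11954 + 3547) / 23971 × 100 = 15501 / 23971 × 100 = 64.7

Youth dependency ratio: 49.9
Old-age dependency ratio: 14.8
Total dependency ratio: 64.7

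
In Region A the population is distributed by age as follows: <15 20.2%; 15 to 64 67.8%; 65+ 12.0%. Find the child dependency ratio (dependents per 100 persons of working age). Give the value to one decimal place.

Youth dependency ratio = 20.2 / 67.8 × 100 = 29.8

Youth dependency ratio: 29.8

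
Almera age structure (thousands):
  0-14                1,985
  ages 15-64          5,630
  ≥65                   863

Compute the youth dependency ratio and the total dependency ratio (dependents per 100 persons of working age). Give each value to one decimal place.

Youth dependency ratio = 1,985 / 5,630 × 100 = 35.3
Total dependency ratio = (1,985 + 863) / 5,630 × 100 = 2,848 / 5,630 × 100 = 50.6

Youth dependency ratio: 35.3
Total dependency ratio: 50.6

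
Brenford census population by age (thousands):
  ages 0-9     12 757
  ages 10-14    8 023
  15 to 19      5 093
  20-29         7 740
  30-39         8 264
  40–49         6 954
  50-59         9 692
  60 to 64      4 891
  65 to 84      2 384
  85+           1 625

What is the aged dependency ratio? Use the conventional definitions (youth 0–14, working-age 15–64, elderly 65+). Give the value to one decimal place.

0–14: 12 757 + 8 023 = 20 780
15–64: 5 093 + 7 740 + 8 264 + 6 954 + 9 692 + 4 891 = 42 634
65+: 2 384 + 1 625 = 4 009
Old-age dependency ratio = 4 009 / 42 634 × 100 = 9.4

Old-age dependency ratio: 9.4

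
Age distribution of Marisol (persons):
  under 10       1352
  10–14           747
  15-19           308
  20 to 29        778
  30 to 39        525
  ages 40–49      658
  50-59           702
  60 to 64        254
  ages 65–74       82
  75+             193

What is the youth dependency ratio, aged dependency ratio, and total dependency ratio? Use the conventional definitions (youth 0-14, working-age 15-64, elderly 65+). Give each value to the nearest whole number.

0–14: 1352 + 747 = 2099
15–64: 308 + 778 + 525 + 658 + 702 + 254 = 3225
65+: 82 + 193 = 275
Youth dependency ratio = 2099 / 3225 × 100 = 65
Old-age dependency ratio = 275 / 3225 × 100 = 9
Total dependency ratio = (2099 + 275) / 3225 × 100 = 2374 / 3225 × 100 = 74

Youth dependency ratio: 65
Old-age dependency ratio: 9
Total dependency ratio: 74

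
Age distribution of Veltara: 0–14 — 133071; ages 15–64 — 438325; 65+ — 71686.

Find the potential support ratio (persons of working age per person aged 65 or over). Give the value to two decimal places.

Potential support ratio: 6.11

Potential support ratio = 438325 / 71686 = 6.11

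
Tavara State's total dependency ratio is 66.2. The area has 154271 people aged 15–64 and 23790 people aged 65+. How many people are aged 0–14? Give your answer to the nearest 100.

Total dependency ratio = (youth + elderly) / working-age × 100
66.2 = (Y + 23790) / 154271 × 100
⇒ 78300

Aged 0–14: 78300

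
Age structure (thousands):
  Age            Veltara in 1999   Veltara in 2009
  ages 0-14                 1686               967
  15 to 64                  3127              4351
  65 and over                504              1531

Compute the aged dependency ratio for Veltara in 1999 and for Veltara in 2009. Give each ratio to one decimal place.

Veltara in 1999: 16.1
Veltara in 2009: 35.2

Veltara in 1999: 504 / 3127 × 100 = 16.1
Veltara in 2009: 1531 / 4351 × 100 = 35.2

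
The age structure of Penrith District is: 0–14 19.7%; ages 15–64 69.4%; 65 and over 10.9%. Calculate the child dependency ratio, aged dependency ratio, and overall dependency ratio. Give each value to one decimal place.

Youth dependency ratio = 19.7 / 69.4 × 100 = 28.4
Old-age dependency ratio = 10.9 / 69.4 × 100 = 15.7
Total dependency ratio = (19.7 + 10.9) / 69.4 × 100 = 30.6 / 69.4 × 100 = 44.1

Youth dependency ratio: 28.4
Old-age dependency ratio: 15.7
Total dependency ratio: 44.1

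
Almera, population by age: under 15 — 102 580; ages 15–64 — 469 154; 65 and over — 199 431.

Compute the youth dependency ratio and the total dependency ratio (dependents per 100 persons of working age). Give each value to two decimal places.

Youth dependency ratio = 102 580 / 469 154 × 100 = 21.86
Total dependency ratio = (102 580 + 199 431) / 469 154 × 100 = 302 011 / 469 154 × 100 = 64.37

Youth dependency ratio: 21.86
Total dependency ratio: 64.37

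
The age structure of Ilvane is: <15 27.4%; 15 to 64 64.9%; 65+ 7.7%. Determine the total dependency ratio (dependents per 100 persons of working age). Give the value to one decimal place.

Total dependency ratio = (27.4 + 7.7) / 64.9 × 100 = 35.1 / 64.9 × 100 = 54.1

Total dependency ratio: 54.1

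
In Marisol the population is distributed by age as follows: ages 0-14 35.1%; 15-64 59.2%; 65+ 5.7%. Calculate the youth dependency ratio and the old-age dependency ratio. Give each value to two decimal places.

Youth dependency ratio: 59.29
Old-age dependency ratio: 9.63

Youth dependency ratio = 35.1 / 59.2 × 100 = 59.29
Old-age dependency ratio = 5.7 / 59.2 × 100 = 9.63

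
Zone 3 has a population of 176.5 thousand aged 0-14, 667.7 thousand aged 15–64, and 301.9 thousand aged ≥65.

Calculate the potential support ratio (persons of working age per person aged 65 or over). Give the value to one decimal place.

Potential support ratio: 2.2

Potential support ratio = 667.7 / 301.9 = 2.2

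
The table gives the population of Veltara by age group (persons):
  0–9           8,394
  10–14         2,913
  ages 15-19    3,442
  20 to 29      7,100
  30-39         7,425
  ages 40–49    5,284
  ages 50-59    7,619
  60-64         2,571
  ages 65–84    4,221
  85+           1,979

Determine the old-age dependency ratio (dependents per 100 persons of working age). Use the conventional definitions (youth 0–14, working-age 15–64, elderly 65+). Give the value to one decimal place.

0–14: 8,394 + 2,913 = 11,307
15–64: 3,442 + 7,100 + 7,425 + 5,284 + 7,619 + 2,571 = 33,441
65+: 4,221 + 1,979 = 6,200
Old-age dependency ratio = 6,200 / 33,441 × 100 = 18.5

Old-age dependency ratio: 18.5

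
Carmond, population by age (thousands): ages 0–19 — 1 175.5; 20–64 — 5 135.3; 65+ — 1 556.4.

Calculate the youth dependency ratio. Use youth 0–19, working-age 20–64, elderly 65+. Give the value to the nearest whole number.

Youth dependency ratio: 23

Youth dependency ratio = 1 175.5 / 5 135.3 × 100 = 23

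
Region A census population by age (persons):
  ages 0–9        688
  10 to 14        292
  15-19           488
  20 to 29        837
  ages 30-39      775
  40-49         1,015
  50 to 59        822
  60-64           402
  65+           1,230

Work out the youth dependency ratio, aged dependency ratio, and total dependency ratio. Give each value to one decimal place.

Youth dependency ratio: 22.6
Old-age dependency ratio: 28.3
Total dependency ratio: 50.9

0–14: 688 + 292 = 980
15–64: 488 + 837 + 775 + 1,015 + 822 + 402 = 4,339
65+: 1,230
Youth dependency ratio = 980 / 4,339 × 100 = 22.6
Old-age dependency ratio = 1,230 / 4,339 × 100 = 28.3
Total dependency ratio = (980 + 1,230) / 4,339 × 100 = 2,210 / 4,339 × 100 = 50.9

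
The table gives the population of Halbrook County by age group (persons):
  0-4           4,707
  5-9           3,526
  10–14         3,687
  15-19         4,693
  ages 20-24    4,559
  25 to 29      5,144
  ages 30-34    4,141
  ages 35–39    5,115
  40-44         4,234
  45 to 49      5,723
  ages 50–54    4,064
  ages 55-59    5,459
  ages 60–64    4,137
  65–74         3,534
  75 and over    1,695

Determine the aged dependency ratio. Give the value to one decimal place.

0–14: 4,707 + 3,526 + 3,687 = 11,920
15–64: 4,693 + 4,559 + 5,144 + 4,141 + 5,115 + 4,234 + 5,723 + 4,064 + 5,459 + 4,137 = 47,269
65+: 3,534 + 1,695 = 5,229
Old-age dependency ratio = 5,229 / 47,269 × 100 = 11.1

Old-age dependency ratio: 11.1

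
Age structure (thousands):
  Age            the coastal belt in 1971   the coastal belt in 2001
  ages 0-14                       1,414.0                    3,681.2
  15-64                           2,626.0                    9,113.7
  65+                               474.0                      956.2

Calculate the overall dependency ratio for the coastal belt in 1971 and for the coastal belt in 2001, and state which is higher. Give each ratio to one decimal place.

the coastal belt in 1971: 71.9
the coastal belt in 2001: 50.9
Higher: the coastal belt in 1971

the coastal belt in 1971: (1,414.0 + 474.0) / 2,626.0 × 100 = 1,888.0 / 2,626.0 × 100 = 71.9
the coastal belt in 2001: (3,681.2 + 956.2) / 9,113.7 × 100 = 4,637.4 / 9,113.7 × 100 = 50.9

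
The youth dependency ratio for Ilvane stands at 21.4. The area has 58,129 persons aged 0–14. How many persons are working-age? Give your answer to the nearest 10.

Youth dependency ratio = youth / working-age × 100
21.4 = 58,129 / W × 100
⇒ 271,630

Working-age: 271,630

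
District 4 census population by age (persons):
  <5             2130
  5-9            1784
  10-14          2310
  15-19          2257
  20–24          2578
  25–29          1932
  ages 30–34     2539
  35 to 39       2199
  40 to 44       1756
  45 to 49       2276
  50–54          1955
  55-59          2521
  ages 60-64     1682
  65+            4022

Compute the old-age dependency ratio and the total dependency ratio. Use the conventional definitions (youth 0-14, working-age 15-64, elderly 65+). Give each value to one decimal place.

Old-age dependency ratio: 18.5
Total dependency ratio: 47.2

0–14: 2130 + 1784 + 2310 = 6224
15–64: 2257 + 2578 + 1932 + 2539 + 2199 + 1756 + 2276 + 1955 + 2521 + 1682 = 21695
65+: 4022
Old-age dependency ratio = 4022 / 21695 × 100 = 18.5
Total dependency ratio = (6224 + 4022) / 21695 × 100 = 10246 / 21695 × 100 = 47.2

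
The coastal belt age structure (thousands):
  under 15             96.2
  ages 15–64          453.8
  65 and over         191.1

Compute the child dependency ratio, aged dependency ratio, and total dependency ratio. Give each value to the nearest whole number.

Youth dependency ratio = 96.2 / 453.8 × 100 = 21
Old-age dependency ratio = 191.1 / 453.8 × 100 = 42
Total dependency ratio = (96.2 + 191.1) / 453.8 × 100 = 287.3 / 453.8 × 100 = 63

Youth dependency ratio: 21
Old-age dependency ratio: 42
Total dependency ratio: 63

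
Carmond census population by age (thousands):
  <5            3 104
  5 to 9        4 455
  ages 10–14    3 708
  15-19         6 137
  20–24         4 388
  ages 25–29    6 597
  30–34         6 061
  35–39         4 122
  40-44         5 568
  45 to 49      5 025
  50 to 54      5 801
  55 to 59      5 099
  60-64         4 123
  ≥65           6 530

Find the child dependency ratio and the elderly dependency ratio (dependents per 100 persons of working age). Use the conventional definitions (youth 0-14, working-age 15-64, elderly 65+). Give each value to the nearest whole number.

Youth dependency ratio: 21
Old-age dependency ratio: 12

0–14: 3 104 + 4 455 + 3 708 = 11 267
15–64: 6 137 + 4 388 + 6 597 + 6 061 + 4 122 + 5 568 + 5 025 + 5 801 + 5 099 + 4 123 = 52 921
65+: 6 530
Youth dependency ratio = 11 267 / 52 921 × 100 = 21
Old-age dependency ratio = 6 530 / 52 921 × 100 = 12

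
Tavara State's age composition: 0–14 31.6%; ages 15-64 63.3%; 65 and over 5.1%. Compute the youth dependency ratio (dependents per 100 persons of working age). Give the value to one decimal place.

Youth dependency ratio: 49.9

Youth dependency ratio = 31.6 / 63.3 × 100 = 49.9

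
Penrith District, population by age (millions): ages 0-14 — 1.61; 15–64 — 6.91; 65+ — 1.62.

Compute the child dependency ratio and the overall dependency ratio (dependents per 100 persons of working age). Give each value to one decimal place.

Youth dependency ratio: 23.3
Total dependency ratio: 46.7

Youth dependency ratio = 1.61 / 6.91 × 100 = 23.3
Total dependency ratio = (1.61 + 1.62) / 6.91 × 100 = 3.23 / 6.91 × 100 = 46.7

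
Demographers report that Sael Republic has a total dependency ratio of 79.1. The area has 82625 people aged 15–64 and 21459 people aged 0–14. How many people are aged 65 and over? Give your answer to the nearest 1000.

Total dependency ratio = (youth + elderly) / working-age × 100
79.1 = (21459 + E) / 82625 × 100
⇒ 44000

Aged 65 and over: 44000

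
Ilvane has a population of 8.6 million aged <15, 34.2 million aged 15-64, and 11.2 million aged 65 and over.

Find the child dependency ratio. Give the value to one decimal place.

Youth dependency ratio = 8.6 / 34.2 × 100 = 25.1

Youth dependency ratio: 25.1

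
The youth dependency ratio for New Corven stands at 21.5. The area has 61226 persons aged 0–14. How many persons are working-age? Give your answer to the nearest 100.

Youth dependency ratio = youth / working-age × 100
21.5 = 61226 / W × 100
⇒ 284800

Working-age: 284800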